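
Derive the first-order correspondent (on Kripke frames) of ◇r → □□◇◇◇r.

This is a Sahlqvist (Geach-type) schema ◇^1□^0r → □^2◇^3r.
First-order correspondent: ∀x ∀y ∀z ((xRy ∧ xR²z) → ∃w (y = w ∧ zR³w)).

∀x ∀y ∀z ((xRy ∧ xR²z) → ∃w (y = w ∧ zR³w))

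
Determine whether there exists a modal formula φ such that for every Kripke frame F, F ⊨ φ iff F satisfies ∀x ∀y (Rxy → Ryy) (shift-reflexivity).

Yes — defined by □(□r → r)

This is a Sahlqvist condition; the T□ axiom □(□r → r) defines it.
Suppose □(□r→r) is valid. Take Rxy and set V(r)={w : Ryw}. Then at y, □r holds; since □(□r→r) at x, □r→r at y, so r at y, i.e. Ryy.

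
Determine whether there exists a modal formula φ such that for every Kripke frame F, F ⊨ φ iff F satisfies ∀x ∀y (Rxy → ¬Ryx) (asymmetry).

Any modally definable frame class is closed under surjective bounded morphisms.
The 4-cycle (worlds s,t,u,v with s→t→u→v→s) is asymmetric. Mapping every world to a single reflexive point • is a surjective bounded morphism, and the reflexive point is not asymmetric (R•• but asymmetry requires ¬R••).
So no modal formula (or set of formulas) defines exactly the asymmetric frames.

No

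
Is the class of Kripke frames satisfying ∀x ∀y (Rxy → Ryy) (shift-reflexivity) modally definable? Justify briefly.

Definable; □(□q → q) defines it

Yes: it is shift-reflexivity, defined by the T□ schema □(□q → q).
Suppose □(□q→q) is valid. Take Rxy and set V(q)={w : Ryw}. Then at y, □q holds; since □(□q→q) at x, □q→q at y, so q at y, i.e. Ryy.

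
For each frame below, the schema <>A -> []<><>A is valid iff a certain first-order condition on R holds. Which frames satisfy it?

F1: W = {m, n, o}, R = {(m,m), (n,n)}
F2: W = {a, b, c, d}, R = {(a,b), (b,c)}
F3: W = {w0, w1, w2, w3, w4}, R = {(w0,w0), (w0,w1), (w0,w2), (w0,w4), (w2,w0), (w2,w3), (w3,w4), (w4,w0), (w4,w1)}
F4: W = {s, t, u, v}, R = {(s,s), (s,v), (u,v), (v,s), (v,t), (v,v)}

F1

Frame correspondent (Sahlqvist): forall x forall y forall z ((xRy & xRz) -> exists w (y = w & z R^2 w)) — i.e. a generalized confluence (Geach) condition.
F1: ✓.
F2: fails — aRb, aRb but no w with b=w and bR²w.
F3: fails — w0Rw0, w0Rw1 but no w with w0=w and w1R²w.
F4: fails — vRs, vRt but no w with s=w and tR²w.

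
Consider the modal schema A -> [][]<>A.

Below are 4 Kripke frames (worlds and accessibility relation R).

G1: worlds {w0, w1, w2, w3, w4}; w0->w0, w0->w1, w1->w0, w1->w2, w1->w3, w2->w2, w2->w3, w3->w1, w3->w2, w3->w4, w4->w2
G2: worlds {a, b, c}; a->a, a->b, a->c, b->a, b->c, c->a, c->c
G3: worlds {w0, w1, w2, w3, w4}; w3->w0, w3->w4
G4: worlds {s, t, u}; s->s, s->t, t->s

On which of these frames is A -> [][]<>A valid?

Frame correspondent (Sahlqvist): forall x forall z (x R^2 z -> exists w (x = w & zRw)) — i.e. a generalized confluence (Geach) condition.
G1: fails — w0R²w2 but no w with w0=w and w2Rw.
G2: fails — bR²b but no w with b=w and bRw.
G3: satisfies the condition.
G4: fails — tR²t but no w with t=w and tRw.
Valid on: G3.

G3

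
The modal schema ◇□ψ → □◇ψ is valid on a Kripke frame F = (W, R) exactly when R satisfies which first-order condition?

Suppose ◇□ψ→□◇ψ is valid. Take Rxy, Rxz and set V(ψ)={w : Ryw}. Then □ψ at y so ◇□ψ at x, so □◇ψ at x, so ◇ψ at z, giving w with Rzw and Ryw.
Conversely, on a frame with convergence the schema holds at every world under every valuation.
Frame condition: ∀x ∀y ∀z (Rxy ∧ Rxz → ∃w (Ryw ∧ Rzw)).

convergence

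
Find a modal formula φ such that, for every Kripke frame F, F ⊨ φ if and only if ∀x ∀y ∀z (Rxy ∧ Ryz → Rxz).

A defining formula is □s → □□s (the 4 axiom).

□s → □□s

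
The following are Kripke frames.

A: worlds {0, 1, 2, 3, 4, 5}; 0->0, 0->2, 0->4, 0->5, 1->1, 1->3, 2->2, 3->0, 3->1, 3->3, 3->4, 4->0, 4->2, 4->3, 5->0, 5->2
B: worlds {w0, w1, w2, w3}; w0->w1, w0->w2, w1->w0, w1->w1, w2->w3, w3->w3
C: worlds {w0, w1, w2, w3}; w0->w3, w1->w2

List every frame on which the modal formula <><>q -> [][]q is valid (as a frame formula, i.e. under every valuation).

C

The schema corresponds to a generalized confluence (Geach) condition: forall x forall y forall z ((x R^2 y & x R^2 z) -> exists w (y = w & z = w)).
A: fails — 0R²0, 0R²2 but 0 ≠ 2.
B: fails — w0R²w0, w0R²w1 but w0 ≠ w1.
C: ✓.
Valid on: C.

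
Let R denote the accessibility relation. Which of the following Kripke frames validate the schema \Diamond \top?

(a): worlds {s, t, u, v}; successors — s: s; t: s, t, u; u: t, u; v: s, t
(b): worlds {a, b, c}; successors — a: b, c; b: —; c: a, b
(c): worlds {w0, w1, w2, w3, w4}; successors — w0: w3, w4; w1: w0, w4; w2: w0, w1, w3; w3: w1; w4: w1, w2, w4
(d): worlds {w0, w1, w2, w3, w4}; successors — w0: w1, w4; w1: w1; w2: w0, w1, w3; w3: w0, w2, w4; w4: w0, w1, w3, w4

(a), (c), (d)

The schema corresponds to seriality: \forall x \exists y Rxy.
(a): ✓.
(b): fails — world b has no successor.
(c): ✓.
(d): ✓.
Valid on: (a), (c), (d).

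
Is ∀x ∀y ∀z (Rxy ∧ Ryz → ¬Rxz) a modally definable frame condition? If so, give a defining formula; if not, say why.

If a class were modally definable it would be closed under surjective bounded morphisms (Goldblatt–Thomason).
The 7-cycle (worlds 0,1,2,3,4,5,6 with 0→1→2→3→4→5→6→0) is intransitive. Mapping every world to a single reflexive point • is a surjective bounded morphism; the reflexive point is not intransitive (R••∧R•• but R••).
Hence intransitivity is not modally definable.

No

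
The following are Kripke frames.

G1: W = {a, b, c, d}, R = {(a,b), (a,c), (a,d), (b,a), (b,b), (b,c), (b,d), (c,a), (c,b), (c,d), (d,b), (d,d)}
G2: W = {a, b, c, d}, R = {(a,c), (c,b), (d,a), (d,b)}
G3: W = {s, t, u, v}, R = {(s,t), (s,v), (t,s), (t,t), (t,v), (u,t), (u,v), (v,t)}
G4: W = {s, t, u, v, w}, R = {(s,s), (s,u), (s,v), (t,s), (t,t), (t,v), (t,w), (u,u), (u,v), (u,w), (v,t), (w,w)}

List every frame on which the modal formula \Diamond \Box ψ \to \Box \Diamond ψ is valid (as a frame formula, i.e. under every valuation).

This is the axiom for convergence; its first-order frame correspondent is \forall x \forall y \forall z (Rxy \wedge Rxz \to \exists w (Ryw \wedge Rzw)).
G1: ✓.
G2: fails — Rcb and Rcb but b and b have no common successor.
G3: ✓.
G4: fails — Rsv and Rsu but v and u have no common successor.
Valid on: G1, G3.

G1, G3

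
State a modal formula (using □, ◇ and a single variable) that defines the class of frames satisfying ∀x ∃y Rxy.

A defining formula is □p → ◇p (the D axiom).
Suppose □p→◇p is valid. At any x set V(p)=W. Then □p at x, so ◇p at x, so x has a successor.

□p → ◇p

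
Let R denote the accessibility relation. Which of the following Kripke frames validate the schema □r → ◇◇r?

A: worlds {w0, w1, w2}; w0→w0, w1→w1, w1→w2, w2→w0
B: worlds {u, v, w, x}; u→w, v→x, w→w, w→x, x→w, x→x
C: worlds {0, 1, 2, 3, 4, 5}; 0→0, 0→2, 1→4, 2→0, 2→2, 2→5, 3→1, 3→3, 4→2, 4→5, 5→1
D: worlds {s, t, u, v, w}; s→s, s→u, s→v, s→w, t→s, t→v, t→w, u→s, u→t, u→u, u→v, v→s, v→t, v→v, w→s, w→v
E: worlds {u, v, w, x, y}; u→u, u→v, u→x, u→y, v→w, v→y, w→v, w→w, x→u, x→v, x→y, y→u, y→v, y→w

A, B, D, E

Frame correspondent (Sahlqvist): ∀x ∃w (xRw ∧ xR²w) — i.e. a generalized confluence (Geach) condition.
A: holds.
B: holds.
C: fails — at 1 but no w with 1Rw and 1R²w.
D: holds.
E: holds.
Valid on: A, B, D, E.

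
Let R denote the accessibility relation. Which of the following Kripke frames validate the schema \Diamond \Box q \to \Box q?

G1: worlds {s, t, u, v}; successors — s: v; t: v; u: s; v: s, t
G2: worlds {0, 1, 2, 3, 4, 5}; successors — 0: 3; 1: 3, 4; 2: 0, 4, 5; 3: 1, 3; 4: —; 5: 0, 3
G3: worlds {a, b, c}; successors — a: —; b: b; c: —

G3

This is the axiom for the Euclidean property; its first-order frame correspondent is \forall x \forall y \forall z (Rxy \wedge Rxz \to Ryz).
G1: fails — Rsv and Rsv but not Rvv.
G2: fails — R13 and R14 but not R34.
G3: satisfies the condition.
Valid on: G3.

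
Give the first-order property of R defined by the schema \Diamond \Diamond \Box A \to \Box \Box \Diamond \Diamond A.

\forall x \forall y \forall z ((x R^2 y \wedge x R^2 z) \to \exists w (yRw \wedge z R^2 w))

This is a Sahlqvist (Geach-type) schema ◇^2□^1A → □^2◇^2A.
First-order correspondent: \forall x \forall y \forall z ((x R^2 y \wedge x R^2 z) \to \exists w (yRw \wedge z R^2 w)).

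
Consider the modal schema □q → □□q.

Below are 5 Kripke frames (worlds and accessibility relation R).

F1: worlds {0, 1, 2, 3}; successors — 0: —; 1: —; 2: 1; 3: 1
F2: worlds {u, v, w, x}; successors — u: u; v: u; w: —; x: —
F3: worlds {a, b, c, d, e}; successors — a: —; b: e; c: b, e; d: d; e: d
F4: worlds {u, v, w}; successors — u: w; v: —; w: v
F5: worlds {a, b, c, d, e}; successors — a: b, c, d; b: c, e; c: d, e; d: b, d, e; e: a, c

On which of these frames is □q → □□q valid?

This is the axiom for transitivity; its first-order frame correspondent is ∀x ∀y ∀z (Rxy ∧ Ryz → Rxz).
F1: condition met.
F2: condition met.
F3: fails — Rce and Red but not Rcd.
F4: fails — Ruw and Rwv but not Ruv.
F5: fails — Rbc and Rcd but not Rbd.

F1, F2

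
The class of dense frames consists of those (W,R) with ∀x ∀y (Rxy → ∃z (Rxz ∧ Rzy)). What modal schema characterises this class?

□□p → □p

The condition is density. The C4 schema □□p → □p defines it.
Suppose □□p→□p is valid. Take Rxy and set V(p)={w : xR²w}. Then □□p at x, so □p at x, so p at y, i.e. ∃z(Rxz∧Rzy).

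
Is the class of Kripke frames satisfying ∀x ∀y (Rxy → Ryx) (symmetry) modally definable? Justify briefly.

Definable; q → □◇q defines it

This is a Sahlqvist condition; the B axiom q → □◇q defines it.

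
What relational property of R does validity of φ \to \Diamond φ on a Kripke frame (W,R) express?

This schema is equivalent to the T axiom □φ → φ.
It corresponds to reflexivity: \forall x Rxx.

reflexivity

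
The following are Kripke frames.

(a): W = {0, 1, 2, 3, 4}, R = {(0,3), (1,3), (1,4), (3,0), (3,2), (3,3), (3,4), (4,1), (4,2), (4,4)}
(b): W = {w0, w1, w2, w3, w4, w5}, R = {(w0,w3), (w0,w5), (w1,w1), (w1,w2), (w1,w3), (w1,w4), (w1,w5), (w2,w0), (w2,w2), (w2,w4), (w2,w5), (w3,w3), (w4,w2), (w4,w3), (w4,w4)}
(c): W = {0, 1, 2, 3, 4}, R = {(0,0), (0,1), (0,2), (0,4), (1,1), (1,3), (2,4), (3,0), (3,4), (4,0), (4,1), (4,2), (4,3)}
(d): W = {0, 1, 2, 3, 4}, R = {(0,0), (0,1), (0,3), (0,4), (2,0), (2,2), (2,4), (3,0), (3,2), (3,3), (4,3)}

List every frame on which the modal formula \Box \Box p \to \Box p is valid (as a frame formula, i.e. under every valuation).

(a), (d)

Frame correspondent (Sahlqvist): \forall x \forall y (Rxy \to \exists z (Rxz \wedge Rzy)) — i.e. density.
(a): ✓.
(b): fails — Rw0w5 but no z with Rw0z and Rzw5.
(c): fails — R24 but no z with R2z and Rz4.
(d): ✓.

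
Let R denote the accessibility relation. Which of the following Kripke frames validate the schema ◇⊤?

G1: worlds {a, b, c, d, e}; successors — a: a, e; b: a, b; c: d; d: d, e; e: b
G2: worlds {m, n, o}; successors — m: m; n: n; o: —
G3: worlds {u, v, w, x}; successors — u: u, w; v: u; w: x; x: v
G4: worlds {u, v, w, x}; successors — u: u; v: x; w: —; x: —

G1, G3

The schema corresponds to seriality: ∀x ∃y Rxy.
G1: satisfies the condition.
G2: fails — world o has no successor.
G3: satisfies the condition.
G4: fails — world w has no successor.
Valid on: G1, G3.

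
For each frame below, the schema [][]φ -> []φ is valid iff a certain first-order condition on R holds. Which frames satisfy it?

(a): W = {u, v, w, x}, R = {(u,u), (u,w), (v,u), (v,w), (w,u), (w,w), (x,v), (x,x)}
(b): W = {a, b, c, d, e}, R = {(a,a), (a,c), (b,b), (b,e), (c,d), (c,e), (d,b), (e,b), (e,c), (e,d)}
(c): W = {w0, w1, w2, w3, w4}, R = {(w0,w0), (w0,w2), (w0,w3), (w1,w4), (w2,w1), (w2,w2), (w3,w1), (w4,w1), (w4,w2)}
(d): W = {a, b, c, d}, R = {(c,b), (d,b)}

(a)

This is the axiom for density; its first-order frame correspondent is forall x forall y (Rxy -> exists z (Rxz & Rzy)).
(a): condition met.
(b): fails — Rec but no z with Rez and Rzc.
(c): fails — Rw3w1 but no z with Rw3z and Rzw1.
(d): fails — Rdb but no z with Rdz and Rzb.
Valid on: (a).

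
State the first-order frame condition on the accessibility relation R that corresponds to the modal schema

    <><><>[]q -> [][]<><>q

forall x forall y forall z ((x R^3 y & x R^2 z) -> exists w (yRw & z R^2 w))

This is a Sahlqvist (Geach-type) schema ◇^3□^1q → □^2◇^2q.
Minimal-valuation argument: fix x; take any y with xR^3y and any z with xR^2z. Set V(q) to the set of worlds R-reachable from y in exactly 1 step. Then □^1q holds at y, so the antecedent holds at x; validity forces ◇^2q at z, giving a w with zR^2w and yR^1w.
First-order correspondent: forall x forall y forall z ((x R^3 y & x R^2 z) -> exists w (yRw & z R^2 w)).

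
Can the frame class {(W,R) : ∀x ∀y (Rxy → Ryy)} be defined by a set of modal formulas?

Yes, by □(□q → q)

The condition is shift-reflexivity. A defining modal formula is □(□q → q).
Suppose □(□q→q) is valid. Take Rxy and set V(q)={w : Ryw}. Then at y, □q holds; since □(□q→q) at x, □q→q at y, so q at y, i.e. Ryy.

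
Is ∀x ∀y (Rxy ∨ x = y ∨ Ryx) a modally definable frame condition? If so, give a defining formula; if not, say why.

Any modally definable frame class is closed under disjoint unions.
Take 2 disjoint single-world reflexive frames: each is trivially connected, but their disjoint union has 2 worlds with no edge between distinct components, so it is not connected.
Hence connectedness of R is not modally definable.

No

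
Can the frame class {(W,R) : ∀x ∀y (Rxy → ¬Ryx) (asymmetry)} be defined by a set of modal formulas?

If a class were modally definable it would be closed under surjective bounded morphisms (Goldblatt–Thomason).
The 3-cycle (worlds s,t,u with s→t→u→s) is asymmetric. Mapping every world to a single reflexive point • is a surjective bounded morphism, and the reflexive point is not asymmetric (R•• but asymmetry requires ¬R••).
So the class is not modally definable.

No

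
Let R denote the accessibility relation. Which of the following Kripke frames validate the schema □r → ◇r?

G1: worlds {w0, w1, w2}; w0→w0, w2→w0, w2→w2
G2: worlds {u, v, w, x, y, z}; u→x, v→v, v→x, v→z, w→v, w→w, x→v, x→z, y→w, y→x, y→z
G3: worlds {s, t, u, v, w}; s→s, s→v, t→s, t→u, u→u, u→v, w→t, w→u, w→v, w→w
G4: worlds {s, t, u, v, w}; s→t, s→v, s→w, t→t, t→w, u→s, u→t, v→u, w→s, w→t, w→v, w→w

This is the axiom for seriality; its first-order frame correspondent is ∀x ∃y Rxy.
G1: fails — world w1 has no successor.
G2: fails — world z has no successor.
G3: fails — world v has no successor.
G4: condition met.

G4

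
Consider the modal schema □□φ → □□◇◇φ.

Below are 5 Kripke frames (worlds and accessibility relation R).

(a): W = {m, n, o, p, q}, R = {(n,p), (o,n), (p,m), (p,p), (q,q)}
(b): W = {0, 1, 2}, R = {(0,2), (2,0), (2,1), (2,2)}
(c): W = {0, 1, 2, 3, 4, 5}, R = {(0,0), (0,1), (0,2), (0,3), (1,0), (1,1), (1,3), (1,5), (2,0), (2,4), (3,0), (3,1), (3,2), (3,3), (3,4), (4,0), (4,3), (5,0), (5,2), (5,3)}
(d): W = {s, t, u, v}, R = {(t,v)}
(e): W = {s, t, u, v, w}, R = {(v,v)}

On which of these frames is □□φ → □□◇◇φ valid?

(c), (d), (e)

The schema corresponds to a generalized confluence (Geach) condition: ∀x ∀z (xR²z → ∃w (xR²w ∧ zR²w)).
(a): fails — nR²m but no w with nR²w and mR²w.
(b): fails — 0R²1 but no w with 0R²w and 1R²w.
(c): holds.
(d): holds.
(e): holds.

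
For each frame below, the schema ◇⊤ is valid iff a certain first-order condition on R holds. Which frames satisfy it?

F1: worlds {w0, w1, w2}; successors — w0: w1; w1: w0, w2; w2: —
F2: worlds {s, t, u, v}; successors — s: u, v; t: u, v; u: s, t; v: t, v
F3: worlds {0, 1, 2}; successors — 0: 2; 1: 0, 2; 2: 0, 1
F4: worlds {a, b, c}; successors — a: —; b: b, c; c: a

F2, F3

Frame correspondent (Sahlqvist): ∀x ∃y Rxy — i.e. seriality.
F1: fails — world w2 has no successor.
F2: ✓.
F3: ✓.
F4: fails — world a has no successor.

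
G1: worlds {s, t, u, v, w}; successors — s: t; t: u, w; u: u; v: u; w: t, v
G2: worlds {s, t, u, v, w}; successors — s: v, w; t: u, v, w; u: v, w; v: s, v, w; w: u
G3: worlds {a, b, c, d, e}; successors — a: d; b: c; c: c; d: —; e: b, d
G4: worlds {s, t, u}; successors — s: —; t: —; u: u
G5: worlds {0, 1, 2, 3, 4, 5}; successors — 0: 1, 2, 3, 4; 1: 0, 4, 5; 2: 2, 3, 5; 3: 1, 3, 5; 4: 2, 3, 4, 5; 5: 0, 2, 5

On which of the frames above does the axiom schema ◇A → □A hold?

Frame correspondent (Sahlqvist): ∀x ∀y ∀z (Rxy ∧ Rxz → y = z) — i.e. partial functionality.
G1: fails — t sees both u and w.
G2: fails — s sees both v and w.
G3: fails — e sees both b and d.
G4: ✓.
G5: fails — 0 sees both 1 and 2.

G4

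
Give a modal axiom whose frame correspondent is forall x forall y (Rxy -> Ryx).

ψ → □◇ψ

A defining formula is ψ → □◇ψ (the B axiom).
Suppose ψ→□◇ψ is valid. Take Rxy and set V(ψ)={x}. Then ψ at x, so □◇ψ at x, so ◇ψ at y, so some z with Ryz has ψ; z=x, i.e. Ryx.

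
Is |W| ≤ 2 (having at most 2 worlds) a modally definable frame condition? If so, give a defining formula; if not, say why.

Modal frame validity is preserved under disjoint unions.
Any modal formula valid on each of 3 disjoint one-world frames is valid on their disjoint union (validity is preserved under disjoint unions). Each one-world frame has |W|=1≤2, but the union has |W|=3.
So no modal formula (or set of formulas) defines exactly the |W|≤2 frames.

No — not modally definable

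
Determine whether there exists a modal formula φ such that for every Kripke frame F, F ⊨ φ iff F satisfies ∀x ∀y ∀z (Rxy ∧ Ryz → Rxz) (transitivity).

This is a Sahlqvist condition; the 4 axiom □p → □□p defines it.
Suppose □p→□□p is valid. Take Rxy, Ryz and set V(p)={w : Rxw}. Then □p at x, so □□p at x, so □p at y, so p at z, i.e. Rxz.

Definable; □p → □□p defines it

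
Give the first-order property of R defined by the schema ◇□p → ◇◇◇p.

This is a Sahlqvist (Geach-type) schema ◇^1□^1p → □^0◇^3p.
First-order correspondent: ∀x ∀y (xRy → ∃w (yRw ∧ xR³w)).

∀x ∀y (xRy → ∃w (yRw ∧ xR³w))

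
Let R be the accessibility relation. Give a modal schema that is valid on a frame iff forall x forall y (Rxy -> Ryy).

This is shift-reflexivity; the standard corresponding axiom is T□: □(□s → s).
Suppose □(□s→s) is valid. Take Rxy and set V(s)={w : Ryw}. Then at y, □s holds; since □(□s→s) at x, □s→s at y, so s at y, i.e. Ryy.

□(□s → s)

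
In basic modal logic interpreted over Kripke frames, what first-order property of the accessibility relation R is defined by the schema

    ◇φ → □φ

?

Suppose ◇φ→□φ is valid. Take Rxy, Rxz and set V(φ)={y}. Then ◇φ at x, so □φ at x, so φ at z, i.e. z=y.
The converse is a direct semantic check.
So the correspondent is partial functionality.

partial functionality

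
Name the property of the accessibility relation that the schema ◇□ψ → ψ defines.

This schema is equivalent to the B axiom ψ → □◇ψ.
Its frame correspondent is symmetry — ∀x ∀y (Rxy → Ryx).

Symmetry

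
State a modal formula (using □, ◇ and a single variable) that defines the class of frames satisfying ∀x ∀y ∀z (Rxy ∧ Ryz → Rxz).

The condition is transitivity. The 4 schema □q → □□q defines it.

□q → □□q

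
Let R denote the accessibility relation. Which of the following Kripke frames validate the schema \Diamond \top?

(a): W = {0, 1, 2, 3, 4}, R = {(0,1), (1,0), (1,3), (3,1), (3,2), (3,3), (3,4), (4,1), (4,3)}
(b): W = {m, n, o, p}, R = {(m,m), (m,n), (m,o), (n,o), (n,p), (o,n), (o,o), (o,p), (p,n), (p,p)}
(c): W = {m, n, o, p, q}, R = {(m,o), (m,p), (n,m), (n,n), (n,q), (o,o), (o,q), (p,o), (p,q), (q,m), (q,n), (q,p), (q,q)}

The schema corresponds to seriality: \forall x \exists y Rxy.
(a): fails — world 2 has no successor.
(b): ✓.
(c): ✓.

(b), (c)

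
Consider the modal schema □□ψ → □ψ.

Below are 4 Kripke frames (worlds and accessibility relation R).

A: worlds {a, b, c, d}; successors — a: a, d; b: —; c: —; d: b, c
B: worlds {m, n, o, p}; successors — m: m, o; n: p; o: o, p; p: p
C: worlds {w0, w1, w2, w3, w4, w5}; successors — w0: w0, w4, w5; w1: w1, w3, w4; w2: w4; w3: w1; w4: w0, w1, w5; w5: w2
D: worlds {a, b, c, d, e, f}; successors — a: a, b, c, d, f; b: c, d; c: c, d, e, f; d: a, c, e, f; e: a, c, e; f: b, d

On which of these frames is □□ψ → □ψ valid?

This is the axiom for density; its first-order frame correspondent is ∀x ∀y (Rxy → ∃z (Rxz ∧ Rzy)).
A: fails — Rdb but no z with Rdz and Rzb.
B: holds.
C: fails — Rw2w4 but no z with Rw2z and Rzw4.
D: fails — Rfb but no z with Rfz and Rzb.

B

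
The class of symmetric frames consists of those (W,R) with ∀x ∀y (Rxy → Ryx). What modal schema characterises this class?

A defining formula is s → □◇s (the B axiom).
Suppose s→□◇s is valid. Take Rxy and set V(s)={x}. Then s at x, so □◇s at x, so ◇s at y, so some z with Ryz has s; z=x, i.e. Ryx.

s → □◇s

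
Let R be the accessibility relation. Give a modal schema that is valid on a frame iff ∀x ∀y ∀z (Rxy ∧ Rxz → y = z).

◇q → □q

A defining formula is ◇q → □q (the CD axiom).
Suppose ◇q→□q is valid. Take Rxy, Rxz and set V(q)={y}. Then ◇q at x, so □q at x, so q at z, i.e. z=y.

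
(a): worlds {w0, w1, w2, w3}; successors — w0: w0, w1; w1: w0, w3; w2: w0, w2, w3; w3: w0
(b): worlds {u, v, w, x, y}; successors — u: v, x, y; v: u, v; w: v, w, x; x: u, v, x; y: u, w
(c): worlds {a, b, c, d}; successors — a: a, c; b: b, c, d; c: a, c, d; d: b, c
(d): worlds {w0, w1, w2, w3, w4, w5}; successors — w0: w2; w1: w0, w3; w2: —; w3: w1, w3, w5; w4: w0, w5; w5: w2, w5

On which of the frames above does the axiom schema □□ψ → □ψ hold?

(c)

This is the axiom for density; its first-order frame correspondent is ∀x ∀y (Rxy → ∃z (Rxz ∧ Rzy)).
(a): fails — Rw1w3 but no z with Rw1z and Rzw3.
(b): fails — Ruy but no z with Ruz and Rzy.
(c): holds.
(d): fails — Rw1w0 but no z with Rw1z and Rzw0.
Valid on: (c).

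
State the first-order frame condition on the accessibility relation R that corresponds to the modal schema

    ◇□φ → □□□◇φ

This is a Sahlqvist (Geach-type) schema ◇^1□^1φ → □^3◇^1φ.
Minimal-valuation argument: fix x; take any y with xR^1y and any z with xR^3z. Set V(φ) to the set of worlds R-reachable from y in exactly 1 step. Then □^1φ holds at y, so the antecedent holds at x; validity forces ◇^1φ at z, giving a w with zR^1w and yR^1w.
First-order correspondent: ∀x ∀y ∀z ((xRy ∧ xR³z) → ∃w (yRw ∧ zRw)).

∀x ∀y ∀z ((xRy ∧ xR³z) → ∃w (yRw ∧ zRw))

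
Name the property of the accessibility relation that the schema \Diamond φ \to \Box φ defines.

This schema is the CD axiom.
It corresponds to partial functionality: \forall x \forall y \forall z (Rxy \wedge Rxz \to y = z).

Partial functionality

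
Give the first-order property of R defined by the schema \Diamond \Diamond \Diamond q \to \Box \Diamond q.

\forall x \forall y \forall z ((x R^3 y \wedge xRz) \to \exists w (y = w \wedge zRw))

This is a Sahlqvist (Geach-type) schema ◇^3□^0q → □^1◇^1q.
First-order correspondent: \forall x \forall y \forall z ((x R^3 y \wedge xRz) \to \exists w (y = w \wedge zRw)).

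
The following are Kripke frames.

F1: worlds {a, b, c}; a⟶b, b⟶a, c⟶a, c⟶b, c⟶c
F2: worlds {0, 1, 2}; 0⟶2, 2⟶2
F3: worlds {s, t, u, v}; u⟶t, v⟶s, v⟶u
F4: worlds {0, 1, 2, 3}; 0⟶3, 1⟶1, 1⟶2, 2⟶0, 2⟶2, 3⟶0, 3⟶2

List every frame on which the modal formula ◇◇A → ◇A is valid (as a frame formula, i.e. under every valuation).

F2

Frame correspondent (Sahlqvist): ∀x ∀y ∀z (Rxy ∧ Ryz → Rxz) — i.e. transitivity.
F1: fails — Rab and Rba but not Raa.
F2: satisfies the condition.
F3: fails — Rvu and Rut but not Rvt.
F4: fails — R12 and R20 but not R10.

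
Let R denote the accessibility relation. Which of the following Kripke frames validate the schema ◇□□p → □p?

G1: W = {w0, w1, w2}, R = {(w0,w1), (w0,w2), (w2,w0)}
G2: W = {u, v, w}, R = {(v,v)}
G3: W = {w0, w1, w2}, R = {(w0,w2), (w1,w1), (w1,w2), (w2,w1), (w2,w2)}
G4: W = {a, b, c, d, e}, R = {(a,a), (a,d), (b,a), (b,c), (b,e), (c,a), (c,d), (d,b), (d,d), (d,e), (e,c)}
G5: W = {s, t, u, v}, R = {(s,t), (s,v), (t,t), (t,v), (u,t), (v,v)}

This is the axiom for a generalized confluence (Geach) condition; its first-order frame correspondent is ∀x ∀y ∀z ((xRy ∧ xRz) → ∃w (yR²w ∧ z = w)).
G1: fails — w0Rw1, w0Rw1 but no w with w1R²w and w1=w.
G2: condition met.
G3: condition met.
G4: fails — bRa, bRc but no w with aR²w and c=w.
G5: fails — sRv, sRt but no w with vR²w and t=w.

G2, G3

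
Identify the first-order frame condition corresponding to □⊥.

□⊥ is valid iff no world has any successor (otherwise □⊥ fails at any world with one).
Conversely, any frame satisfying ∀x ∀y ¬Rxy validates the schema.
Frame condition: ∀x ∀y ¬Rxy.

Emptiness of R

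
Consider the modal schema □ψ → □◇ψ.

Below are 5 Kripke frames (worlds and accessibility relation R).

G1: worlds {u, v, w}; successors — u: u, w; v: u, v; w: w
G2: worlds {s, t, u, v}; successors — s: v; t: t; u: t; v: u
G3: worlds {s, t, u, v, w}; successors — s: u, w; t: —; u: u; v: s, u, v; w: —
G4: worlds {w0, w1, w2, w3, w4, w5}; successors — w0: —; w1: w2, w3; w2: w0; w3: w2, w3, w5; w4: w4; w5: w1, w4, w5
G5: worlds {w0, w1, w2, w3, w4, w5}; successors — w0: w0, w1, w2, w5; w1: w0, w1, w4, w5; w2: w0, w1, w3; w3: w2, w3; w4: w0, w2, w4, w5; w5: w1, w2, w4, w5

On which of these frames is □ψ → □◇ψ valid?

G1, G5

This is the axiom for a generalized confluence (Geach) condition; its first-order frame correspondent is ∀x ∀z (xRz → ∃w (xRw ∧ zRw)).
G1: ✓.
G2: fails — sRv but no w with sRw and vRw.
G3: fails — sRw but no w* with sRw* and wRw*.
G4: fails — w1Rw2 but no w with w1Rw and w2Rw.
G5: ✓.
Valid on: G1, G5.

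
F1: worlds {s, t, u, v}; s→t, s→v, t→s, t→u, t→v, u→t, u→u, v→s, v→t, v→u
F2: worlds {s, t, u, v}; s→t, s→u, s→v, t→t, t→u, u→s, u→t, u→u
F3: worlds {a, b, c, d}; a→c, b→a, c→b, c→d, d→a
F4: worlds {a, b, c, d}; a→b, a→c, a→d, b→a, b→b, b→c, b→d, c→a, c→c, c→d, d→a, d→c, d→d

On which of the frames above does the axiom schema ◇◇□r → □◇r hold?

F1, F4

Frame correspondent (Sahlqvist): ∀x ∀y ∀z ((xR²y ∧ xRz) → ∃w (yRw ∧ zRw)) — i.e. a generalized confluence (Geach) condition.
F1: condition met.
F2: fails — sR²s, sRv but no w with sRw and vRw.
F3: fails — aR²b, aRc but no w with bRw and cRw.
F4: condition met.
Valid on: F1, F4.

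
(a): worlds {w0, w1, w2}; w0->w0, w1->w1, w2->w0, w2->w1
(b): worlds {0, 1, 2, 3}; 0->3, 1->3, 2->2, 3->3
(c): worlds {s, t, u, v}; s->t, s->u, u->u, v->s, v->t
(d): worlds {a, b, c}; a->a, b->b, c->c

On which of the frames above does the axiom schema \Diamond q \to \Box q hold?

Frame correspondent (Sahlqvist): \forall x \forall y \forall z (Rxy \wedge Rxz \to y = z) — i.e. partial functionality.
(a): fails — w2 sees both w0 and w1.
(b): ✓.
(c): fails — s sees both t and u.
(d): ✓.

(b), (d)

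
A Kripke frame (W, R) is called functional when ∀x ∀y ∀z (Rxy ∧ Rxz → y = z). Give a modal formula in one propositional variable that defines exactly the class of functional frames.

◇s → □s

A defining formula is ◇s → □s (the CD axiom).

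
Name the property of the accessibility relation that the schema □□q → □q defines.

Suppose □□q→□q is valid. Take Rxy and set V(q)={w : xR²w}. Then □□q at x, so □q at x, so q at y, i.e. ∃z(Rxz∧Rzy).

Density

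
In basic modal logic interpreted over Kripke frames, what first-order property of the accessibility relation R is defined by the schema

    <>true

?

seriality

◇⊤ holds at w iff w has a successor, so frame-validity of ◇⊤ is exactly seriality. Equivalently via □p → ◇p:
Suppose □p→◇p is valid. At any x set V(p)=W. Then □p at x, so ◇p at x, so x has a successor.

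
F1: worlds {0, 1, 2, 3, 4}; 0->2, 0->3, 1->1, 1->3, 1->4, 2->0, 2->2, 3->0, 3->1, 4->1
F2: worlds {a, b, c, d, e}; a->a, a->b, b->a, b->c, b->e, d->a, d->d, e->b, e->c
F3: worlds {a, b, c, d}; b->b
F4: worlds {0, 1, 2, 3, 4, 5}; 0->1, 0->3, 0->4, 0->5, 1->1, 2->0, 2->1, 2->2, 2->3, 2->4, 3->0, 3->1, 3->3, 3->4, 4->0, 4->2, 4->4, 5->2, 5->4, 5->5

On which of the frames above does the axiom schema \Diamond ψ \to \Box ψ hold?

F3

Frame correspondent (Sahlqvist): \forall x \forall y \forall z (Rxy \wedge Rxz \to y = z) — i.e. partial functionality.
F1: fails — 0 sees both 2 and 3.
F2: fails — a sees both a and b.
F3: ✓.
F4: fails — 0 sees both 1 and 3.
Valid on: F3.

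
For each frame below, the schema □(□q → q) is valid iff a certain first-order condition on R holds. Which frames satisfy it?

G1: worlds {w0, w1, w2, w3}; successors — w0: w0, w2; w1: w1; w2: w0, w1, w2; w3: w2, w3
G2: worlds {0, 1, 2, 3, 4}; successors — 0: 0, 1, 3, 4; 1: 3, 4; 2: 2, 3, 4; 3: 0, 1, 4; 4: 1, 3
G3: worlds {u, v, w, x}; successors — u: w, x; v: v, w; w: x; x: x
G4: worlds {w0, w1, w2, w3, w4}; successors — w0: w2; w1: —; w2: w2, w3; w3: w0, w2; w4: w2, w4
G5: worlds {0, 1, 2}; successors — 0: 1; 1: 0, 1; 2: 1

Frame correspondent (Sahlqvist): ∀x ∀y (Rxy → Ryy) — i.e. shift-reflexivity.
G1: condition met.
G2: fails — R34 but not R44.
G3: fails — Ruw but not Rww.
G4: fails — Rw3w0 but not Rw0w0.
G5: fails — R10 but not R00.
Valid on: G1.

G1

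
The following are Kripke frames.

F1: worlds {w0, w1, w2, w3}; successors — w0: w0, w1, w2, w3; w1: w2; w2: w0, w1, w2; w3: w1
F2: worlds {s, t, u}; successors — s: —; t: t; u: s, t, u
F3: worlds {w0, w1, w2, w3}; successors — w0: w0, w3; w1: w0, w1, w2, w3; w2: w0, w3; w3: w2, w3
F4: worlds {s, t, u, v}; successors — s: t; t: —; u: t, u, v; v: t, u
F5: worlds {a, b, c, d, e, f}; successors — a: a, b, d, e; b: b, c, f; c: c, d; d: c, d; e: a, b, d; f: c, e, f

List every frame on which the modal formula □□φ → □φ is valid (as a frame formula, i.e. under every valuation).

Frame correspondent (Sahlqvist): ∀x ∀y (Rxy → ∃z (Rxz ∧ Rzy)) — i.e. density.
F1: fails — Rw3w1 but no z with Rw3z and Rzw1.
F2: condition met.
F3: condition met.
F4: fails — Rst but no z with Rsz and Rzt.
F5: condition met.

F2, F3, F5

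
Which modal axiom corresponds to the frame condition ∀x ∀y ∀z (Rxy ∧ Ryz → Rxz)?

□ψ → □□ψ

The condition is transitivity. The 4 schema □ψ → □□ψ defines it.
Suppose □ψ→□□ψ is valid. Take Rxy, Ryz and set V(ψ)={w : Rxw}. Then □ψ at x, so □□ψ at x, so □ψ at y, so ψ at z, i.e. Rxz.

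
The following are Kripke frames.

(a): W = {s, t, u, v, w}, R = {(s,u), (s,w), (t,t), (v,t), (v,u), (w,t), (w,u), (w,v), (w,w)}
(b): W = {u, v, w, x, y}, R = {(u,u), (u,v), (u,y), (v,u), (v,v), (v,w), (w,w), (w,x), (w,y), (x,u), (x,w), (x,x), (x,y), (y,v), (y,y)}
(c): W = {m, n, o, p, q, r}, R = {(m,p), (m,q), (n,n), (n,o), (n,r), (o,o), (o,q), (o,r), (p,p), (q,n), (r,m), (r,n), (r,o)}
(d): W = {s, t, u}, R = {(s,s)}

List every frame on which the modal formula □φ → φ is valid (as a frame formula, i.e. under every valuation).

This is the axiom for reflexivity; its first-order frame correspondent is ∀x Rxx.
(a): fails — world s does not see itself.
(b): satisfies the condition.
(c): fails — world m does not see itself.
(d): fails — world t does not see itself.

(b)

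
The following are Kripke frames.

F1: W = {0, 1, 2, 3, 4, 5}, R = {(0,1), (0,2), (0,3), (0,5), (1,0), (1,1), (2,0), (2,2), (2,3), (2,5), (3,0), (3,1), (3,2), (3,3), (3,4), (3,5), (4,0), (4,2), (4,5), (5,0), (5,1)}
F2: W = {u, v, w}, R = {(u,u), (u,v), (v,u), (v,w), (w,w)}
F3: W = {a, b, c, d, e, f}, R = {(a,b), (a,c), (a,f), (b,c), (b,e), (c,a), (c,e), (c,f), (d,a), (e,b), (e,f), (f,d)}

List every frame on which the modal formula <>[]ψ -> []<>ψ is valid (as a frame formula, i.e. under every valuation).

F1

This is the axiom for convergence; its first-order frame correspondent is forall x forall y forall z (Rxy & Rxz -> exists w (Ryw & Rzw)).
F1: ✓.
F2: fails — Rvw and Rvu but w and u have no common successor.
F3: fails — Rab and Raf but b and f have no common successor.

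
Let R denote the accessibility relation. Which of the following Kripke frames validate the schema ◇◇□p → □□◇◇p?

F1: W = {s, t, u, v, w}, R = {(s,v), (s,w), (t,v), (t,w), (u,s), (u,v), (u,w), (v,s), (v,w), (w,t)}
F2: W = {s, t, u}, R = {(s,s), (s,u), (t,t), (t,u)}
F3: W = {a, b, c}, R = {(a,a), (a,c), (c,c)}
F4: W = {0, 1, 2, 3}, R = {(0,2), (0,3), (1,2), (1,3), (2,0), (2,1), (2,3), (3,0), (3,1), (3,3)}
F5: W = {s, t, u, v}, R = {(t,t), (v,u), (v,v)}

F3, F4

The schema corresponds to a generalized confluence (Geach) condition: ∀x ∀y ∀z ((xR²y ∧ xR²z) → ∃w (yRw ∧ zR²w)).
F1: fails — sR²w, sR²w but no w* with wRw* and wR²w*.
F2: fails — sR²s, sR²u but no w with sRw and uR²w.
F3: ✓.
F4: ✓.
F5: fails — vR²u, vR²u but no w with uRw and uR²w.
Valid on: F3, F4.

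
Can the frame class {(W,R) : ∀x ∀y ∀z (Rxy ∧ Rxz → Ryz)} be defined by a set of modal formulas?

The condition is the Euclidean property. A defining modal formula is ◇q → □◇q.
Suppose ◇q→□◇q is valid. Take Rxy, Rxz and set V(q)={y}. Then ◇q at x, so □◇q at x, so ◇q at z, so some w with Rzw has q; w=y, i.e. Rzy. By symmetry of the argument, Ryz.

Yes, by ◇q → □◇q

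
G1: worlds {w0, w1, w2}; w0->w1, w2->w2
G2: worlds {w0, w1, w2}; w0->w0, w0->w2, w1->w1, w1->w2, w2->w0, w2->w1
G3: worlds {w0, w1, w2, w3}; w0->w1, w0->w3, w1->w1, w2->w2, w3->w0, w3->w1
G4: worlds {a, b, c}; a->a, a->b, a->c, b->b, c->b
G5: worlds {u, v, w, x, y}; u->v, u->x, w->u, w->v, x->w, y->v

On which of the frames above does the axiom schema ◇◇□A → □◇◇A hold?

The schema corresponds to a generalized confluence (Geach) condition: ∀x ∀y ∀z ((xR²y ∧ xRz) → ∃w (yRw ∧ zR²w)).
G1: ✓.
G2: ✓.
G3: ✓.
G4: ✓.
G5: fails — uR²w, uRv but no t with wRt and vR²t.

G1, G2, G3, G4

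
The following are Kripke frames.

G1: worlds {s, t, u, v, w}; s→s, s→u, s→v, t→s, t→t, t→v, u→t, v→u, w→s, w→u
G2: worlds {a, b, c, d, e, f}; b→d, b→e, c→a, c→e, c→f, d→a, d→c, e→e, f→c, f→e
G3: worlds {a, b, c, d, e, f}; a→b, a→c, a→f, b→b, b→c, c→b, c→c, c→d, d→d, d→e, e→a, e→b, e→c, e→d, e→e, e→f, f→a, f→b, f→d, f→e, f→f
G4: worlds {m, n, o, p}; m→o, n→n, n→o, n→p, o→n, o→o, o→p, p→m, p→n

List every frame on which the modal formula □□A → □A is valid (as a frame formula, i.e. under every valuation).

G3

Frame correspondent (Sahlqvist): ∀x ∀y (Rxy → ∃z (Rxz ∧ Rzy)) — i.e. density.
G1: fails — Rvu but no z with Rvz and Rzu.
G2: fails — Rdc but no z with Rdz and Rzc.
G3: satisfies the condition.
G4: fails — Rpm but no z with Rpz and Rzm.
Valid on: G3.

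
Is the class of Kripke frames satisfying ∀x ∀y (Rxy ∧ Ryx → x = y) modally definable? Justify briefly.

No

Modal frame validity is preserved under surjective bounded morphisms.
The 4-cycle (worlds w0,w1,w2,w3 with w0→w1→w2→w3→w0) is antisymmetric. Sending even-indexed worlds to s and odd-indexed worlds to t is a surjective bounded morphism onto the two-world frame with s↔t, which is not antisymmetric.
So the class is not modally definable.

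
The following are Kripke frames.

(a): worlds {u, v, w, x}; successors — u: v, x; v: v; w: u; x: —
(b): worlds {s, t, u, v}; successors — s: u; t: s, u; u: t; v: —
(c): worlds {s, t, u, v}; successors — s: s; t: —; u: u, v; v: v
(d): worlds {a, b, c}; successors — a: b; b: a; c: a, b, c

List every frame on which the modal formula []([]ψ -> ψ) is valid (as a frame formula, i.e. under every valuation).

(c)

The schema corresponds to shift-reflexivity: forall x forall y (Rxy -> Ryy).
(a): fails — Rwu but not Ruu.
(b): fails — Rsu but not Ruu.
(c): holds.
(d): fails — Rab but not Rbb.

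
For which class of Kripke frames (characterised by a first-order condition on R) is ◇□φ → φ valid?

Equivalently (dual form): φ → □◇φ.
Suppose φ→□◇φ is valid. Take Rxy and set V(φ)={x}. Then φ at x, so □◇φ at x, so ◇φ at y, so some z with Ryz has φ; z=x, i.e. Ryx.
Conversely, any frame satisfying ∀x ∀y (Rxy → Ryx) validates the schema.
Frame condition: ∀x ∀y (Rxy → Ryx).

Symmetry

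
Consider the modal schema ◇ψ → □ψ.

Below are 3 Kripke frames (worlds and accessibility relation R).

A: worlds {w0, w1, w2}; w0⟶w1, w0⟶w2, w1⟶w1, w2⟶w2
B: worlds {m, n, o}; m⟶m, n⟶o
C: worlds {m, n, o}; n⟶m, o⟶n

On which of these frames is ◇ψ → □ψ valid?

This is the axiom for partial functionality; its first-order frame correspondent is ∀x ∀y ∀z (Rxy ∧ Rxz → y = z).
A: fails — w0 sees both w1 and w2.
B: holds.
C: holds.
Valid on: B, C.

B, C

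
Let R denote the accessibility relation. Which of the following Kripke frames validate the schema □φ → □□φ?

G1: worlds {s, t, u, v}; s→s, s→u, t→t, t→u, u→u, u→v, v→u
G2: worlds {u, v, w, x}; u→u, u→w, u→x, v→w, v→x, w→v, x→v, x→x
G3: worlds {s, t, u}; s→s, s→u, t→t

G3

This is the axiom for transitivity; its first-order frame correspondent is ∀x ∀y ∀z (Rxy ∧ Ryz → Rxz).
G1: fails — Rvu and Ruv but not Rvv.
G2: fails — Ruw and Rwv but not Ruv.
G3: condition met.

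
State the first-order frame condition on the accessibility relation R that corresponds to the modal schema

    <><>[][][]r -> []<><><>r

forall x forall y forall z ((x R^2 y & xRz) -> exists w (y R^3 w & z R^3 w))

This is a Sahlqvist (Geach-type) schema ◇^2□^3r → □^1◇^3r.
Minimal-valuation argument: fix x; take any y with xR^2y and any z with xR^1z. Set V(r) to the set of worlds R-reachable from y in exactly 3 steps. Then □^3r holds at y, so the antecedent holds at x; validity forces ◇^3r at z, giving a w with zR^3w and yR^3w.
First-order correspondent: forall x forall y forall z ((x R^2 y & xRz) -> exists w (y R^3 w & z R^3 w)).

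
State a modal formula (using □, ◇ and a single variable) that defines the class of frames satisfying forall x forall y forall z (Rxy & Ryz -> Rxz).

□s → □□s

A defining formula is □s → □□s (the 4 axiom).
Suppose □s→□□s is valid. Take Rxy, Ryz and set V(s)={w : Rxw}. Then □s at x, so □□s at x, so □s at y, so s at z, i.e. Rxz.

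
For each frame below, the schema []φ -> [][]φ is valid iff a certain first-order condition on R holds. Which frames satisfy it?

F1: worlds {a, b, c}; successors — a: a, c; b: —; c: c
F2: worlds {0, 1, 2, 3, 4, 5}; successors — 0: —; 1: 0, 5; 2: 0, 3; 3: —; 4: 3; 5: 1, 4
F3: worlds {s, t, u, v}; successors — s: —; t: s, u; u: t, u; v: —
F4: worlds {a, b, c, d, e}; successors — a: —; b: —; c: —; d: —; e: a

F1, F4

Frame correspondent (Sahlqvist): forall x forall y forall z (Rxy & Ryz -> Rxz) — i.e. transitivity.
F1: ✓.
F2: fails — R54 and R43 but not R53.
F3: fails — Rtu and Rut but not Rtt.
F4: ✓.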